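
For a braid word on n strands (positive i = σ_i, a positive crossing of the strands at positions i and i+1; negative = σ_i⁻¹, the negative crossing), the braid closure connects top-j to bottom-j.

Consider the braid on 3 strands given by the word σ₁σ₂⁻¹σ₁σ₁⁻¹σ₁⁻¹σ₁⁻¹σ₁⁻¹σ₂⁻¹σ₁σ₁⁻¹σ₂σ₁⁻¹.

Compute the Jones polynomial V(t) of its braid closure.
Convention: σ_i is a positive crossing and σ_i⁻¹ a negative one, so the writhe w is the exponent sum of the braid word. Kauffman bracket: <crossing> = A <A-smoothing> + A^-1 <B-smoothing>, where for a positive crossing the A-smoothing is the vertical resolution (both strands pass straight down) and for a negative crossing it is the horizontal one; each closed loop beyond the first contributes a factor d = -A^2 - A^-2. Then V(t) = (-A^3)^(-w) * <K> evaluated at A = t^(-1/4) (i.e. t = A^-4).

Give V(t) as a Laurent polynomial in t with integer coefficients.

The presented braid s1 s2^-1 s1 s1^-1 s1^-1 s1^-1 s1^-1 s2^-1 s1 s1^-1 s2 s1^-1 on 3 strands reduces by inverse Markov moves (closure unchanged at each step):
  Deconjugate: the word is γ·β·γ⁻¹ with γ = s1 s2^-1 (prefix) and γ⁻¹ = s2 s1^-1 (suffix); strip both.
  Deconjugate: the word is γ·β·γ⁻¹ with γ = s1 s1^-1 (prefix) and γ⁻¹ = s1 s1^-1 (suffix); strip both.
  Destabilize: the word has the form β·s2^-1 where s2^-1 occurs only as the final letter (β ∈ B_2); drop it and the last strand → 2 strands.
Reduced to β = s1^-1 s1^-1 s1^-1 on 2 strands, 3 crossings.
Compute on β:
Braid: s1^-1 s1^-1 s1^-1 on 2 strands, 3 crossings.
Writhe w = (#positive) - (#negative) = 0 - 3 = -3.
Enumerate smoothing states for the bracket polynomial. There are 2^3 = 8 states.
Each crossing splits two ways (0=vertical, 1=horizontal). The state's weight is A^(#A-smoothings - #B-smoothings) * d^(loops - 1).
  state 000: A-exp=-3, loops=2, term = A^-3 * d^1
  state 001: A-exp=-1, loops=1, term = A^-1 * d^0
  state 010: A-exp=-1, loops=1, term = A^-1 * d^0
  state 011: A-exp=+1, loops=2, term = A^1 * d^1
  state 100: A-exp=-1, loops=1, term = A^-1 * d^0
  state 101: A-exp=+1, loops=2, term = A^1 * d^1
  state 110: A-exp=+1, loops=2, term = A^1 * d^1
  state 111: A-exp=+3, loops=3, term = A^3 * d^2
Collect the terms by A-exponent (count of states per loop number):
Powers of d = -A^2 - A^-2: d^2 = A^4 + 2 + A^-4.
  A^3 * (d^2) = A^7 + 2*A^3 + A^-1
  A^1 * (3*d) = -3*A^3 - 3*A^-1
  A^-1 * (3) = 3*A^-1
  A^-3 * (d) = -A^-1 - A^-5
Summing the groups: <K> = A^7 - A^3 - A^-5
Normalise by the writhe: (-A^3)^(-w) = (-A^3)^(3) = -A^9, so f(A) = -A^9 * <K> = -A^16 + A^12 + A^4.
Substitute A = t^(-1/4), i.e. A^e → t^(-e/4): V(t) = t^-1 + t^-3 - t^-4

Answer: t^-1 + t^-3 - t^-4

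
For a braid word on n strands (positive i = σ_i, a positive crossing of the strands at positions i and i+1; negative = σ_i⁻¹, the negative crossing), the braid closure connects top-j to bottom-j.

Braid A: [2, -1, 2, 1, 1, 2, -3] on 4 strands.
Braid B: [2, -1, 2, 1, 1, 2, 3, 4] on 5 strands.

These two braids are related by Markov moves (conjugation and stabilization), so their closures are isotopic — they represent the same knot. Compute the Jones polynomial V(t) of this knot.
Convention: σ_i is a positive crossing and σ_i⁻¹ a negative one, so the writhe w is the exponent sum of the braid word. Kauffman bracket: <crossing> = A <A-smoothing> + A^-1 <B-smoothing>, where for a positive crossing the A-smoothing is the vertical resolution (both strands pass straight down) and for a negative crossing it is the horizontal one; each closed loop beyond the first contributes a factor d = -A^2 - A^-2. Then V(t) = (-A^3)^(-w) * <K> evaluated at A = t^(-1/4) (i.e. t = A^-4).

-t^6 + t^5 - t^4 + 2*t^3 - t^2 + t

Derivation:
Markov-equivalent braids have isotopic closures, hence identical knot invariants. Strip the Markov moves from each word to reach a common short braid β, then compute V(t) once on β.
Braid A: s2 s1^-1 s2 s1 s1 s2 s3^-1 on 4 strands reduces by inverse Markov moves (closure unchanged at each step):
  Destabilize: the word has the form β·s3^-1 where s3^-1 occurs only as the final letter (β ∈ B_3); drop it and the last strand → 3 strands.
Reduced to β = s2 s1^-1 s2 s1 s1 s2 on 3 strands, 6 crossings.
Braid B: s2 s1^-1 s2 s1 s1 s2 s3 s4 on 5 strands reduces by inverse Markov moves (closure unchanged at each step):
  Destabilize: the word has the form β·s4 where s4 occurs only as the final letter (β ∈ B_4); drop it and the last strand → 4 strands.
  Destabilize: the word has the form β·s3 where s3 occurs only as the final letter (β ∈ B_3); drop it and the last strand → 3 strands.
Reduced to β = s2 s1^-1 s2 s1 s1 s2 on 3 strands, 6 crossings.
Both give the same β = s2 s1^-1 s2 s1 s1 s2 on 3 strands, so one state sum suffices:
Braid: s2 s1^-1 s2 s1 s1 s2 on 3 strands, 6 crossings.
Writhe w = (#positive) - (#negative) = 5 - 1 = 4.
State-sum expansion of <K>. There are 2^6 = 64 states.
Each crossing splits two ways (0=vertical, 1=horizontal). The state's weight is A^(#A-smoothings - #B-smoothings) * d^(loops - 1).
Tabulate the states by total A-exponent and number of loops L (A-exp: L × count):
  A^6: L=2 ×1
  A^4: L=1 ×3, L=3 ×3
  A^2: L=2 ×14, L=4 ×1
  A^0: L=1 ×10, L=3 ×10
  A^-2: L=2 ×13, L=4 ×2
  A^-4: L=3 ×6
  A^-6: L=4 ×1
Each group contributes A^e * Σ count * d^(L-1):
Powers of d = -A^2 - A^-2: d^2 = A^4 + 2 + A^-4; d^3 = -A^6 - 3*A^2 - 3*A^-2 - A^-6.
  A^6 * (d) = -A^8 - A^4
  A^4 * (3 + 3*d^2) = 3*A^8 + 9*A^4 + 3
  A^2 * (14*d + d^3) = -A^8 - 17*A^4 - 17 - A^-4
  A^0 * (10 + 10*d^2) = 10*A^4 + 30 + 10*A^-4
  A^-2 * (13*d + 2*d^3) = -2*A^4 - 19 - 19*A^-4 - 2*A^-8
  A^-4 * (6*d^2) = 6 + 12*A^-4 + 6*A^-8
  A^-6 * (d^3) = -1 - 3*A^-4 - 3*A^-8 - A^-12
Summing the groups: <K> = A^8 - A^4 + 2 - A^-4 + A^-8 - A^-12
Normalise by the writhe: (-A^3)^(-w) = (-A^3)^(-4) = A^-12, so f(A) = A^-12 * <K> = A^-4 - A^-8 + 2*A^-12 - A^-16 + A^-20 - A^-24.
Substitute A = t^(-1/4), i.e. A^e → t^(-e/4): V(t) = -t^6 + t^5 - t^4 + 2*t^3 - t^2 + t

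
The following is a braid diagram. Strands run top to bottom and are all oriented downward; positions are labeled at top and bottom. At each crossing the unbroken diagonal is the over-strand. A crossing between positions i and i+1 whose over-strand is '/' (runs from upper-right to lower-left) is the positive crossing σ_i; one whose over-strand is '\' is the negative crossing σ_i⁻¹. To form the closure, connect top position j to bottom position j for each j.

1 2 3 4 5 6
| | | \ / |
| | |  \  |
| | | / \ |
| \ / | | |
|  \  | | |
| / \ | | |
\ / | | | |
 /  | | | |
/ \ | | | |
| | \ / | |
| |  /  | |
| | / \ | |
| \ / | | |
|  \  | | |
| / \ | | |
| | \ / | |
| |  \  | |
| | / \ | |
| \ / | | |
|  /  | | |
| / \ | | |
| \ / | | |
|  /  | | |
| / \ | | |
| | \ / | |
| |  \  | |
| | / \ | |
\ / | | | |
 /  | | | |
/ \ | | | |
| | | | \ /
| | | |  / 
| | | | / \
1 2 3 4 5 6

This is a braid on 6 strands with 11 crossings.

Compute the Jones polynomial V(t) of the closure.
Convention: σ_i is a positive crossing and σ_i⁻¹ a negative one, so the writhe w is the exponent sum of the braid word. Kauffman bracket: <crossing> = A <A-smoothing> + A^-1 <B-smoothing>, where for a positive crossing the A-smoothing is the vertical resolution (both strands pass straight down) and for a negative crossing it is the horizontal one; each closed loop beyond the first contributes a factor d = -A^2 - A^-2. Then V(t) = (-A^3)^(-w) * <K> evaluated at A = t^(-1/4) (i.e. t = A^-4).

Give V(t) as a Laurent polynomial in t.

t^3 - t^2 + t - 1 + t^-1 - t^-2 + t^-3

Derivation:
Reading the diagram top to bottom ('/'-over between positions i,i+1 = s_i, '\'-over = s_i^-1): braid word = s4^-1 s2^-1 s1 s3 s2^-1 s3^-1 s2 s2 s3^-1 s1 s5.
The presented braid s4^-1 s2^-1 s1 s3 s2^-1 s3^-1 s2 s2 s3^-1 s1 s5 on 6 strands reduces by inverse Markov moves (closure unchanged at each step):
  Destabilize: the word has the form β·s5 where s5 occurs only as the final letter (β ∈ B_5); drop it and the last strand → 5 strands.
Reduced to β = s4^-1 s2^-1 s1 s3 s2^-1 s3^-1 s2 s2 s3^-1 s1 on 5 strands, 10 crossings.
Compute on β:
Braid: s4^-1 s2^-1 s1 s3 s2^-1 s3^-1 s2 s2 s3^-1 s1 on 5 strands, 10 crossings.
Writhe w = (#positive) - (#negative) = 5 - 5 = 0.
Enumerate smoothing states for the bracket polynomial. There are 2^10 = 1024 states.
Smooth each crossing (0=||, 1=⌣⌢); contribution A^(Σ sign_k(1-2s_k)) * d^(L-1).
Tabulate the states by total A-exponent and number of loops L (A-exp: L × count):
  A^10: L=4 ×1
  A^8: L=3 ×9, L=5 ×1
  A^6: L=2 ×27, L=4 ×18
  A^4: L=1 ×28, L=3 ×78, L=5 ×14
  A^2: L=2 ×116, L=4 ×88, L=6 ×6
  A^0: L=1 ×27, L=3 ×178, L=5 ×46, L=7 ×1
  A^-2: L=2 ×78, L=4 ×123, L=6 ×9
  A^-4: L=1 ×6, L=3 ×78, L=5 ×36
  A^-6: L=2 ×11, L=4 ×31, L=6 ×3
  A^-8: L=3 ×6, L=5 ×4
  A^-10: L=4 ×1
Each group contributes A^e * Σ count * d^(L-1):
Powers of d = -A^2 - A^-2: d^2 = A^4 + 2 + A^-4; d^3 = -A^6 - 3*A^2 - 3*A^-2 - A^-6; d^4 = A^8 + 4*A^4 + 6 + 4*A^-4 + A^-8; d^5 = -A^10 - 5*A^6 - 10*A^2 - 10*A^-2 - 5*A^-6 - A^-10; d^6 = A^12 + 6*A^8 + 15*A^4 + 20 + 15*A^-4 + 6*A^-8 + A^-12.
  A^10 * (d^3) = -A^16 - 3*A^12 - 3*A^8 - A^4
  A^8 * (9*d^2 + d^4) = A^16 + 13*A^12 + 24*A^8 + 13*A^4 + 1
  A^6 * (27*d + 18*d^3) = -18*A^12 - 81*A^8 - 81*A^4 - 18
  A^4 * (28 + 78*d^2 + 14*d^4) = 14*A^12 + 134*A^8 + 268*A^4 + 134 + 14*A^-4
  A^2 * (116*d + 88*d^3 + 6*d^5) = -6*A^12 - 118*A^8 - 440*A^4 - 440 - 118*A^-4 - 6*A^-8
  A^0 * (27 + 178*d^2 + 46*d^4 + d^6) = A^12 + 52*A^8 + 377*A^4 + 679 + 377*A^-4 + 52*A^-8 + A^-12
  A^-2 * (78*d + 123*d^3 + 9*d^5) = -9*A^8 - 168*A^4 - 537 - 537*A^-4 - 168*A^-8 - 9*A^-12
  A^-4 * (6 + 78*d^2 + 36*d^4) = 36*A^4 + 222 + 378*A^-4 + 222*A^-8 + 36*A^-12
  A^-6 * (11*d + 31*d^3 + 3*d^5) = -3*A^4 - 46 - 134*A^-4 - 134*A^-8 - 46*A^-12 - 3*A^-16
  A^-8 * (6*d^2 + 4*d^4) = 4 + 22*A^-4 + 36*A^-8 + 22*A^-12 + 4*A^-16
  A^-10 * (d^3) = -A^-4 - 3*A^-8 - 3*A^-12 - A^-16
Summing the groups: <K> = A^12 - A^8 + A^4 - 1 + A^-4 - A^-8 + A^-12
Normalise by the writhe: (-A^3)^(-w) = (-A^3)^(0) = 1, so f(A) = 1 * <K> = A^12 - A^8 + A^4 - 1 + A^-4 - A^-8 + A^-12.
Substitute A = t^(-1/4), i.e. A^e → t^(-e/4): V(t) = t^3 - t^2 + t - 1 + t^-1 - t^-2 + t^-3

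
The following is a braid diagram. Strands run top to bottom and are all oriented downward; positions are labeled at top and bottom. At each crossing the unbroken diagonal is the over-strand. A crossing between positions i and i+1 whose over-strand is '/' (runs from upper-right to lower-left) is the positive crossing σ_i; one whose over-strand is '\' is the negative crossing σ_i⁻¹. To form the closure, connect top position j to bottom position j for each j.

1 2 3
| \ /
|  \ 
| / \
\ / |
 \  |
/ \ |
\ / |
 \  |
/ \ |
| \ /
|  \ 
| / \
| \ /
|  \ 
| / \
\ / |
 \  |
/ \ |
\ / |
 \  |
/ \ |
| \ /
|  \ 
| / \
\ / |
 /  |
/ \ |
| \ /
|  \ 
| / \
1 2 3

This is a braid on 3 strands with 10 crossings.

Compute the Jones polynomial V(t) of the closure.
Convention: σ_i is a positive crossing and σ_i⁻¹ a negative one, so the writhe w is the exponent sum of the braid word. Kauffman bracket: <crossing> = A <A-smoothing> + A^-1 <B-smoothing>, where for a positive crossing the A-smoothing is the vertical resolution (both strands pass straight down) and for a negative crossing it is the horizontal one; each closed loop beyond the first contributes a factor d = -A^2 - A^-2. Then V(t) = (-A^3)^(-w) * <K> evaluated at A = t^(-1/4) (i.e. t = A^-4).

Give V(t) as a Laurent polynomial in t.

t^-3 + t^-6 - t^-7 + t^-8 - t^-9 + t^-10 - t^-11

Derivation:
Reading the diagram top to bottom ('/'-over between positions i,i+1 = s_i, '\'-over = s_i^-1): braid word = s2^-1 s1^-1 s1^-1 s2^-1 s2^-1 s1^-1 s1^-1 s2^-1 s1 s2^-1.
Braid: s2^-1 s1^-1 s1^-1 s2^-1 s2^-1 s1^-1 s1^-1 s2^-1 s1 s2^-1 on 3 strands, 10 crossings.
Writhe w = (#positive) - (#negative) = 1 - 9 = -8.
Computing the Kauffman bracket via state sum. There are 2^10 = 1024 states.
Each crossing splits two ways (0=vertical, 1=horizontal). The state's weight is A^(#A-smoothings - #B-smoothings) * d^(loops - 1).
Tabulate the states by total A-exponent and number of loops L (A-exp: L × count):
  A^10: L=6 ×1
  A^8: L=5 ×10
  A^6: L=4 ×41, L=6 ×4
  A^4: L=3 ×86, L=5 ×34
  A^2: L=2 ×92, L=4 ×114, L=6 ×4
  A^0: L=1 ×40, L=3 ×185, L=5 ×27
  A^-2: L=2 ×142, L=4 ×67, L=6 ×1
  A^-4: L=1 ×40, L=3 ×76, L=5 ×4
  A^-6: L=2 ×39, L=4 ×6
  A^-8: L=1 ×5, L=3 ×5
  A^-10: L=2 ×1
Each group contributes A^e * Σ count * d^(L-1):
Powers of d = -A^2 - A^-2: d^2 = A^4 + 2 + A^-4; d^3 = -A^6 - 3*A^2 - 3*A^-2 - A^-6; d^4 = A^8 + 4*A^4 + 6 + 4*A^-4 + A^-8; d^5 = -A^10 - 5*A^6 - 10*A^2 - 10*A^-2 - 5*A^-6 - A^-10.
  A^10 * (d^5) = -A^20 - 5*A^16 - 10*A^12 - 10*A^8 - 5*A^4 - 1
  A^8 * (10*d^4) = 10*A^16 + 40*A^12 + 60*A^8 + 40*A^4 + 10
  A^6 * (41*d^3 + 4*d^5) = -4*A^16 - 61*A^12 - 163*A^8 - 163*A^4 - 61 - 4*A^-4
  A^4 * (86*d^2 + 34*d^4) = 34*A^12 + 222*A^8 + 376*A^4 + 222 + 34*A^-4
  A^2 * (92*d + 114*d^3 + 4*d^5) = -4*A^12 - 134*A^8 - 474*A^4 - 474 - 134*A^-4 - 4*A^-8
  A^0 * (40 + 185*d^2 + 27*d^4) = 27*A^8 + 293*A^4 + 572 + 293*A^-4 + 27*A^-8
  A^-2 * (142*d + 67*d^3 + d^5) = -A^8 - 72*A^4 - 353 - 353*A^-4 - 72*A^-8 - A^-12
  A^-4 * (40 + 76*d^2 + 4*d^4) = 4*A^4 + 92 + 216*A^-4 + 92*A^-8 + 4*A^-12
  A^-6 * (39*d + 6*d^3) = -6 - 57*A^-4 - 57*A^-8 - 6*A^-12
  A^-8 * (5 + 5*d^2) = 5*A^-4 + 15*A^-8 + 5*A^-12
  A^-10 * (d) = -A^-8 - A^-12
Summing the groups: <K> = -A^20 + A^16 - A^12 + A^8 - A^4 + 1 + A^-12
Normalise by the writhe: (-A^3)^(-w) = (-A^3)^(8) = A^24, so f(A) = A^24 * <K> = -A^44 + A^40 - A^36 + A^32 - A^28 + A^24 + A^12.
Substitute A = t^(-1/4), i.e. A^e → t^(-e/4): V(t) = t^-3 + t^-6 - t^-7 + t^-8 - t^-9 + t^-10 - t^-11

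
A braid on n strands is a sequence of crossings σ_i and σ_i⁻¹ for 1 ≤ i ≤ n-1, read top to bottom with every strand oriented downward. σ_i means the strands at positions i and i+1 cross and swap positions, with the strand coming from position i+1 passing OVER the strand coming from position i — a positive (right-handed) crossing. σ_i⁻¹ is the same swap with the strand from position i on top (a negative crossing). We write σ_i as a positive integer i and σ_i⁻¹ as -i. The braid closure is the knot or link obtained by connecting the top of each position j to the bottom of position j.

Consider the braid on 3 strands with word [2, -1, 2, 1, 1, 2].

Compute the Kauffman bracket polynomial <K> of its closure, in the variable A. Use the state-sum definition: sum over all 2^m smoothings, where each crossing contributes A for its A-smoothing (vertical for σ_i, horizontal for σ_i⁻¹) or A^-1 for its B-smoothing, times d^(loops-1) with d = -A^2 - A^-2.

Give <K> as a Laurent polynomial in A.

Braid: s2 s1^-1 s2 s1 s1 s2 on 3 strands, 6 crossings.
Writhe w = (#positive) - (#negative) = 5 - 1 = 4.
State-sum expansion of <K>. There are 2^6 = 64 states.
Each crossing splits two ways (0=vertical, 1=horizontal). The state's weight is A^(#A-smoothings - #B-smoothings) * d^(loops - 1).
Tabulate the states by total A-exponent and number of loops L (A-exp: L × count):
  A^6: L=2 ×1
  A^4: L=1 ×3, L=3 ×3
  A^2: L=2 ×14, L=4 ×1
  A^0: L=1 ×10, L=3 ×10
  A^-2: L=2 ×13, L=4 ×2
  A^-4: L=3 ×6
  A^-6: L=4 ×1
Each group contributes A^e * Σ count * d^(L-1):
Powers of d = -A^2 - A^-2: d^2 = A^4 + 2 + A^-4; d^3 = -A^6 - 3*A^2 - 3*A^-2 - A^-6.
  A^6 * (d) = -A^8 - A^4
  A^4 * (3 + 3*d^2) = 3*A^8 + 9*A^4 + 3
  A^2 * (14*d + d^3) = -A^8 - 17*A^4 - 17 - A^-4
  A^0 * (10 + 10*d^2) = 10*A^4 + 30 + 10*A^-4
  A^-2 * (13*d + 2*d^3) = -2*A^4 - 19 - 19*A^-4 - 2*A^-8
  A^-4 * (6*d^2) = 6 + 12*A^-4 + 6*A^-8
  A^-6 * (d^3) = -1 - 3*A^-4 - 3*A^-8 - A^-12
Summing the groups: <K> = A^8 - A^4 + 2 - A^-4 + A^-8 - A^-12

Answer: A^8 - A^4 + 2 - A^-4 + A^-8 - A^-12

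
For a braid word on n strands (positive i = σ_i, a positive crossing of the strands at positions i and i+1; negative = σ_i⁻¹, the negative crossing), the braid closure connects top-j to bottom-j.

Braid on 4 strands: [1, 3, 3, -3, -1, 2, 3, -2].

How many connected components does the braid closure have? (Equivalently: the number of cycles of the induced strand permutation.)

Track the strand permutation on 4 strands, starting from identity.
  step 1: s1 swaps positions 1,2 -> [2 1 3 4]
  step 2: s3 swaps positions 3,4 -> [2 1 4 3]
  step 3: s3 swaps positions 3,4 -> [2 1 3 4]
  step 4: s3^-1 swaps positions 3,4 -> [2 1 4 3]
  step 5: s1^-1 swaps positions 1,2 -> [1 2 4 3]
  step 6: s2 swaps positions 2,3 -> [1 4 2 3]
  step 7: s3 swaps positions 3,4 -> [1 4 3 2]
  step 8: s2^-1 swaps positions 2,3 -> [1 3 4 2]
Final permutation (position -> original strand): [1 3 4 2]
Closure components = cycle count of this permutation = 2.

Answer: 2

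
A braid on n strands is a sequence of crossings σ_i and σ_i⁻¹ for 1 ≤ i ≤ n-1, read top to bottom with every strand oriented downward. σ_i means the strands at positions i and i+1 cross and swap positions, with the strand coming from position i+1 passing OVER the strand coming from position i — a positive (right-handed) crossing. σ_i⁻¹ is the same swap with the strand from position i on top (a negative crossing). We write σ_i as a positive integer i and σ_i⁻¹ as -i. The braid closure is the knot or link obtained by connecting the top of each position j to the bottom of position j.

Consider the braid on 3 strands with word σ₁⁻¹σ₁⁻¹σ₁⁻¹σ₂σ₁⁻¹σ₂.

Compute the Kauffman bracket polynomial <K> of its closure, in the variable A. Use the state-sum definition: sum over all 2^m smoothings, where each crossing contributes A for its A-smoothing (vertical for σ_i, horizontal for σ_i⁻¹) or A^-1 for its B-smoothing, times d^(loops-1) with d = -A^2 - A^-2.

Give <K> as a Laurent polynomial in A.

A^14 - 2*A^10 + 2*A^6 - 2*A^2 + 2*A^-2 - A^-6 + A^-10

Derivation:
Braid: s1^-1 s1^-1 s1^-1 s2 s1^-1 s2 on 3 strands, 6 crossings.
Writhe w = (#positive) - (#negative) = 2 - 4 = -2.
Enumerate smoothing states for the bracket polynomial. There are 2^6 = 64 states.
Smooth each crossing (0=||, 1=⌣⌢); contribution A^(Σ sign_k(1-2s_k)) * d^(L-1).
Tabulate the states by total A-exponent and number of loops L (A-exp: L × count):
  A^6: L=5 ×1
  A^4: L=4 ×6
  A^2: L=3 ×15
  A^0: L=2 ×19, L=4 ×1
  A^-2: L=1 ×11, L=3 ×4
  A^-4: L=2 ×6
  A^-6: L=3 ×1
Each group contributes A^e * Σ count * d^(L-1):
Powers of d = -A^2 - A^-2: d^2 = A^4 + 2 + A^-4; d^3 = -A^6 - 3*A^2 - 3*A^-2 - A^-6; d^4 = A^8 + 4*A^4 + 6 + 4*A^-4 + A^-8.
  A^6 * (d^4) = A^14 + 4*A^10 + 6*A^6 + 4*A^2 + A^-2
  A^4 * (6*d^3) = -6*A^10 - 18*A^6 - 18*A^2 - 6*A^-2
  A^2 * (15*d^2) = 15*A^6 + 30*A^2 + 15*A^-2
  A^0 * (19*d + d^3) = -A^6 - 22*A^2 - 22*A^-2 - A^-6
  A^-2 * (11 + 4*d^2) = 4*A^2 + 19*A^-2 + 4*A^-6
  A^-4 * (6*d) = -6*A^-2 - 6*A^-6
  A^-6 * (d^2) = A^-2 + 2*A^-6 + A^-10
Summing the groups: <K> = A^14 - 2*A^10 + 2*A^6 - 2*A^2 + 2*A^-2 - A^-6 + A^-10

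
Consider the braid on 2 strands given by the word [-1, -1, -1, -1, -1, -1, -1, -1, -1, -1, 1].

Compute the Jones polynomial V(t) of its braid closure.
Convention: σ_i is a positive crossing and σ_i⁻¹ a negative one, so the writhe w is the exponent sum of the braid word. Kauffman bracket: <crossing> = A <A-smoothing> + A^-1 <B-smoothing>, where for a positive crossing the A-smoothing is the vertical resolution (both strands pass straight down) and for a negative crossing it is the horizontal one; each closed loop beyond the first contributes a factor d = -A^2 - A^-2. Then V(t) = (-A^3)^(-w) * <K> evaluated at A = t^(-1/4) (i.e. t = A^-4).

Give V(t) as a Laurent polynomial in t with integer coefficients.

t^-4 + t^-6 - t^-7 + t^-8 - t^-9 + t^-10 - t^-11 + t^-12 - t^-13

Derivation:
The presented braid s1^-1 s1^-1 s1^-1 s1^-1 s1^-1 s1^-1 s1^-1 s1^-1 s1^-1 s1^-1 s1 on 2 strands reduces by inverse Markov moves (closure unchanged at each step):
  Deconjugate: the word is γ·β·γ⁻¹ with γ = s1^-1 (prefix) and γ⁻¹ = s1 (suffix); strip both.
Reduced to β = s1^-1 s1^-1 s1^-1 s1^-1 s1^-1 s1^-1 s1^-1 s1^-1 s1^-1 on 2 strands, 9 crossings.
Compute on β:
Braid: s1^-1 s1^-1 s1^-1 s1^-1 s1^-1 s1^-1 s1^-1 s1^-1 s1^-1 on 2 strands, 9 crossings.
Writhe w = (#positive) - (#negative) = 0 - 9 = -9.
Enumerate smoothing states for the bracket polynomial. There are 2^9 = 512 states.
Each crossing splits two ways (0=vertical, 1=horizontal). The state's weight is A^(#A-smoothings - #B-smoothings) * d^(loops - 1).
Tabulate the states by total A-exponent and number of loops L (A-exp: L × count):
  A^9: L=9 ×1
  A^7: L=8 ×9
  A^5: L=7 ×36
  A^3: L=6 ×84
  A^1: L=5 ×126
  A^-1: L=4 ×126
  A^-3: L=3 ×84
  A^-5: L=2 ×36
  A^-7: L=1 ×9
  A^-9: L=2 ×1
Each group contributes A^e * Σ count * d^(L-1):
Powers of d = -A^2 - A^-2: d^2 = A^4 + 2 + A^-4; d^3 = -A^6 - 3*A^2 - 3*A^-2 - A^-6; d^4 = A^8 + 4*A^4 + 6 + 4*A^-4 + A^-8; d^5 = -A^10 - 5*A^6 - 10*A^2 - 10*A^-2 - 5*A^-6 - A^-10; d^6 = A^12 + 6*A^8 + 15*A^4 + 20 + 15*A^-4 + 6*A^-8 + A^-12; d^7 = -A^14 - 7*A^10 - 21*A^6 - 35*A^2 - 35*A^-2 - 21*A^-6 - 7*A^-10 - A^-14; d^8 = A^16 + 8*A^12 + 28*A^8 + 56*A^4 + 70 + 56*A^-4 + 28*A^-8 + 8*A^-12 + A^-16.
  A^9 * (d^8) = A^25 + 8*A^21 + 28*A^17 + 56*A^13 + 70*A^9 + 56*A^5 + 28*A + 8*A^-3 + A^-7
  A^7 * (9*d^7) = -9*A^21 - 63*A^17 - 189*A^13 - 315*A^9 - 315*A^5 - 189*A - 63*A^-3 - 9*A^-7
  A^5 * (36*d^6) = 36*A^17 + 216*A^13 + 540*A^9 + 720*A^5 + 540*A + 216*A^-3 + 36*A^-7
  A^3 * (84*d^5) = -84*A^13 - 420*A^9 - 840*A^5 - 840*A - 420*A^-3 - 84*A^-7
  A^1 * (126*d^4) = 126*A^9 + 504*A^5 + 756*A + 504*A^-3 + 126*A^-7
  A^-1 * (126*d^3) = -126*A^5 - 378*A - 378*A^-3 - 126*A^-7
  A^-3 * (84*d^2) = 84*A + 168*A^-3 + 84*A^-7
  A^-5 * (36*d) = -36*A^-3 - 36*A^-7
  A^-7 * (9) = 9*A^-7
  A^-9 * (d) = -A^-7 - A^-11
Summing the groups: <K> = A^25 - A^21 + A^17 - A^13 + A^9 - A^5 + A - A^-3 - A^-11
Normalise by the writhe: (-A^3)^(-w) = (-A^3)^(9) = -A^27, so f(A) = -A^27 * <K> = -A^52 + A^48 - A^44 + A^40 - A^36 + A^32 - A^28 + A^24 + A^16.
Substitute A = t^(-1/4), i.e. A^e → t^(-e/4): V(t) = t^-4 + t^-6 - t^-7 + t^-8 - t^-9 + t^-10 - t^-11 + t^-12 - t^-13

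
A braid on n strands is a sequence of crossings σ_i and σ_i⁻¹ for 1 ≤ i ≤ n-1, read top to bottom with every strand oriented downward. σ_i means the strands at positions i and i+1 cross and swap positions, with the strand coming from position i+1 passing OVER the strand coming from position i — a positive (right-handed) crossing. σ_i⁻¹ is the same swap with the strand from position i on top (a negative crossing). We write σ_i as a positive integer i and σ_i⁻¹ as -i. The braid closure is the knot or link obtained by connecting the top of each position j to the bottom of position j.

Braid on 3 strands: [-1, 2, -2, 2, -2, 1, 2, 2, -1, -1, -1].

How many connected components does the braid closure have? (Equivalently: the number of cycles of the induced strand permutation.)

2

Derivation:
Track the strand permutation on 3 strands, starting from identity.
  step 1: s1^-1 swaps positions 1,2 -> [2 1 3]
  step 2: s2 swaps positions 2,3 -> [2 3 1]
  step 3: s2^-1 swaps positions 2,3 -> [2 1 3]
  step 4: s2 swaps positions 2,3 -> [2 3 1]
  step 5: s2^-1 swaps positions 2,3 -> [2 1 3]
  step 6: s1 swaps positions 1,2 -> [1 2 3]
  step 7: s2 swaps positions 2,3 -> [1 3 2]
  step 8: s2 swaps positions 2,3 -> [1 2 3]
  step 9: s1^-1 swaps positions 1,2 -> [2 1 3]
  step 10: s1^-1 swaps positions 1,2 -> [1 2 3]
  step 11: s1^-1 swaps positions 1,2 -> [2 1 3]
Final permutation (position -> original strand): [2 1 3]
Closure components = cycle count of this permutation = 2.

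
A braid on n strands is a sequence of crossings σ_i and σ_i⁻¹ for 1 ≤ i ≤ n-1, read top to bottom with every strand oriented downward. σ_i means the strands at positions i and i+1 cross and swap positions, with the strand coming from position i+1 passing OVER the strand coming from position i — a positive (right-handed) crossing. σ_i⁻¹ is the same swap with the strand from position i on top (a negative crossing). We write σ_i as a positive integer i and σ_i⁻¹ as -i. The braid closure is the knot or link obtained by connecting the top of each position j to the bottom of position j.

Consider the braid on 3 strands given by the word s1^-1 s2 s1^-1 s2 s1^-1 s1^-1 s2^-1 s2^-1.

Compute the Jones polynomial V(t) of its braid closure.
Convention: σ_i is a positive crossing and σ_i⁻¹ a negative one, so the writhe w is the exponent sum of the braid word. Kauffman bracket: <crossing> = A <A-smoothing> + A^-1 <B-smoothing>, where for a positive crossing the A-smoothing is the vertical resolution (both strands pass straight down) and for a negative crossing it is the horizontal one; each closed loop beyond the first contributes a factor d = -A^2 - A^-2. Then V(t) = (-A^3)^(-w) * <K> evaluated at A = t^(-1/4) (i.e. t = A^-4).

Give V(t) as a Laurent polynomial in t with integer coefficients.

2*t^-1 - 2*t^-2 + 3*t^-3 - 3*t^-4 + 2*t^-5 - 2*t^-6 + t^-7

Derivation:
Braid: s1^-1 s2 s1^-1 s2 s1^-1 s1^-1 s2^-1 s2^-1 on 3 strands, 8 crossings.
Writhe w = (#positive) - (#negative) = 2 - 6 = -4.
State-sum expansion of <K>. There are 2^8 = 256 states.
For each crossing: s=0 is the vertical smoothing, s=1 horizontal. Crossing k contributes A^(sign_k * (1 - 2*s_k)); loop factor d = -A^2 - A^-2.
Tabulate the states by total A-exponent and number of loops L (A-exp: L × count):
  A^8: L=5 ×1
  A^6: L=4 ×8
  A^4: L=3 ×26, L=5 ×2
  A^2: L=2 ×41, L=4 ×15
  A^0: L=1 ×26, L=3 ×43, L=5 ×1
  A^-2: L=2 ×47, L=4 ×9
  A^-4: L=1 ×11, L=3 ×16, L=5 ×1
  A^-6: L=2 ×6, L=4 ×2
  A^-8: L=3 ×1
Each group contributes A^e * Σ count * d^(L-1):
Powers of d = -A^2 - A^-2: d^2 = A^4 + 2 + A^-4; d^3 = -A^6 - 3*A^2 - 3*A^-2 - A^-6; d^4 = A^8 + 4*A^4 + 6 + 4*A^-4 + A^-8.
  A^8 * (d^4) = A^16 + 4*A^12 + 6*A^8 + 4*A^4 + 1
  A^6 * (8*d^3) = -8*A^12 - 24*A^8 - 24*A^4 - 8
  A^4 * (26*d^2 + 2*d^4) = 2*A^12 + 34*A^8 + 64*A^4 + 34 + 2*A^-4
  A^2 * (41*d + 15*d^3) = -15*A^8 - 86*A^4 - 86 - 15*A^-4
  A^0 * (26 + 43*d^2 + d^4) = A^8 + 47*A^4 + 118 + 47*A^-4 + A^-8
  A^-2 * (47*d + 9*d^3) = -9*A^4 - 74 - 74*A^-4 - 9*A^-8
  A^-4 * (11 + 16*d^2 + d^4) = A^4 + 20 + 49*A^-4 + 20*A^-8 + A^-12
  A^-6 * (6*d + 2*d^3) = -2 - 12*A^-4 - 12*A^-8 - 2*A^-12
  A^-8 * (d^2) = A^-4 + 2*A^-8 + A^-12
Summing the groups: <K> = A^16 - 2*A^12 + 2*A^8 - 3*A^4 + 3 - 2*A^-4 + 2*A^-8
Normalise by the writhe: (-A^3)^(-w) = (-A^3)^(4) = A^12, so f(A) = A^12 * <K> = A^28 - 2*A^24 + 2*A^20 - 3*A^16 + 3*A^12 - 2*A^8 + 2*A^4.
Substitute A = t^(-1/4), i.e. A^e → t^(-e/4): V(t) = 2*t^-1 - 2*t^-2 + 3*t^-3 - 3*t^-4 + 2*t^-5 - 2*t^-6 + t^-7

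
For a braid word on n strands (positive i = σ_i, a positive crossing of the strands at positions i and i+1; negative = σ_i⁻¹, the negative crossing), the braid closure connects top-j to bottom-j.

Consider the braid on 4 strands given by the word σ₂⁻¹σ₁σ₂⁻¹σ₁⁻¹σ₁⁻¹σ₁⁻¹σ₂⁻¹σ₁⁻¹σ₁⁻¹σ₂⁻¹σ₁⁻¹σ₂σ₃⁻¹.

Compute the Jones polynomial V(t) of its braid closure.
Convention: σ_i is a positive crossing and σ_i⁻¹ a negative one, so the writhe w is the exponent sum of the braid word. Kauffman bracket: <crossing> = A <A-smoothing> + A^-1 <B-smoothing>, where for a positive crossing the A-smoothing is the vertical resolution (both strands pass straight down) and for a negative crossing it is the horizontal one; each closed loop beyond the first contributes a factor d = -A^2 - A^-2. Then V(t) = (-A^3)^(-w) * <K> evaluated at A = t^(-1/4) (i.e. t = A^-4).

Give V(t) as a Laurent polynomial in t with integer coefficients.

The presented braid s2^-1 s1 s2^-1 s1^-1 s1^-1 s1^-1 s2^-1 s1^-1 s1^-1 s2^-1 s1^-1 s2 s3^-1 on 4 strands reduces by inverse Markov moves (closure unchanged at each step):
  Destabilize: the word has the form β·s3^-1 where s3^-1 occurs only as the final letter (β ∈ B_3); drop it and the last strand → 3 strands.
  Deconjugate: the word is γ·β·γ⁻¹ with γ = s2^-1 (prefix) and γ⁻¹ = s2 (suffix); strip both.
  Deconjugate: the word is γ·β·γ⁻¹ with γ = s1 (prefix) and γ⁻¹ = s1^-1 (suffix); strip both.
Reduced to β = s2^-1 s1^-1 s1^-1 s1^-1 s2^-1 s1^-1 s1^-1 s2^-1 on 3 strands, 8 crossings.
Compute on β:
Braid: s2^-1 s1^-1 s1^-1 s1^-1 s2^-1 s1^-1 s1^-1 s2^-1 on 3 strands, 8 crossings.
Writhe w = (#positive) - (#negative) = 0 - 8 = -8.
State-sum expansion of <K>. There are 2^8 = 256 states.
For each crossing: s=0 is the vertical smoothing, s=1 horizontal. Crossing k contributes A^(sign_k * (1 - 2*s_k)); loop factor d = -A^2 - A^-2.
Tabulate the states by total A-exponent and number of loops L (A-exp: L × count):
  A^8: L=5 ×1
  A^6: L=4 ×7, L=6 ×1
  A^4: L=3 ×19, L=5 ×9
  A^2: L=2 ×24, L=4 ×31, L=6 ×1
  A^0: L=1 ×12, L=3 ×53, L=5 ×5
  A^-2: L=2 ×45, L=4 ×11
  A^-4: L=1 ×15, L=3 ×13
  A^-6: L=2 ×8
  A^-8: L=3 ×1
Each group contributes A^e * Σ count * d^(L-1):
Powers of d = -A^2 - A^-2: d^2 = A^4 + 2 + A^-4; d^3 = -A^6 - 3*A^2 - 3*A^-2 - A^-6; d^4 = A^8 + 4*A^4 + 6 + 4*A^-4 + A^-8; d^5 = -A^10 - 5*A^6 - 10*A^2 - 10*A^-2 - 5*A^-6 - A^-10.
  A^8 * (d^4) = A^16 + 4*A^12 + 6*A^8 + 4*A^4 + 1
  A^6 * (7*d^3 + d^5) = -A^16 - 12*A^12 - 31*A^8 - 31*A^4 - 12 - A^-4
  A^4 * (19*d^2 + 9*d^4) = 9*A^12 + 55*A^8 + 92*A^4 + 55 + 9*A^-4
  A^2 * (24*d + 31*d^3 + d^5) = -A^12 - 36*A^8 - 127*A^4 - 127 - 36*A^-4 - A^-8
  A^0 * (12 + 53*d^2 + 5*d^4) = 5*A^8 + 73*A^4 + 148 + 73*A^-4 + 5*A^-8
  A^-2 * (45*d + 11*d^3) = -11*A^4 - 78 - 78*A^-4 - 11*A^-8
  A^-4 * (15 + 13*d^2) = 13 + 41*A^-4 + 13*A^-8
  A^-6 * (8*d) = -8*A^-4 - 8*A^-8
  A^-8 * (d^2) = A^-4 + 2*A^-8 + A^-12
Summing the groups: <K> = -A^8 + A^-4 + A^-12
Normalise by the writhe: (-A^3)^(-w) = (-A^3)^(8) = A^24, so f(A) = A^24 * <K> = -A^32 + A^20 + A^12.
Substitute A = t^(-1/4), i.e. A^e → t^(-e/4): V(t) = t^-3 + t^-5 - t^-8

Answer: t^-3 + t^-5 - t^-8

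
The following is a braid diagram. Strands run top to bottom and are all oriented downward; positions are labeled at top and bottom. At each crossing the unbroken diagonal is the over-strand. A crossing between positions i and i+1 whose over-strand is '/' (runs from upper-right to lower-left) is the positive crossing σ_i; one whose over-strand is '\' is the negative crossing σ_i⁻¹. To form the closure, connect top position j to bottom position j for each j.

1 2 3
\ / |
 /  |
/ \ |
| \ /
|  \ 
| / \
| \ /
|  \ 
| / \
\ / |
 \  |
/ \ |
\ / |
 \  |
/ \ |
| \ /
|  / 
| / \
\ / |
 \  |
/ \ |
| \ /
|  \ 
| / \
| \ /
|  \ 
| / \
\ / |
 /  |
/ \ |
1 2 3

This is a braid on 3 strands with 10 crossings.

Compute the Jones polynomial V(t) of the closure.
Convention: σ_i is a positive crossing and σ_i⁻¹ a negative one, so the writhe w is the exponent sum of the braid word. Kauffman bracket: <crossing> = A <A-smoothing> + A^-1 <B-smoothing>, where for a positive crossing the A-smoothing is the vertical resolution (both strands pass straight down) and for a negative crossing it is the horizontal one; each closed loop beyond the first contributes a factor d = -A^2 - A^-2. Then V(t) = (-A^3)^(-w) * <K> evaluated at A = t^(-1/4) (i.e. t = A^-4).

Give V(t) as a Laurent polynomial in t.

Reading the diagram top to bottom ('/'-over between positions i,i+1 = s_i, '\'-over = s_i^-1): braid word = s1 s2^-1 s2^-1 s1^-1 s1^-1 s2 s1^-1 s2^-1 s2^-1 s1.
Braid: s1 s2^-1 s2^-1 s1^-1 s1^-1 s2 s1^-1 s2^-1 s2^-1 s1 on 3 strands, 10 crossings.
Writhe w = (#positive) - (#negative) = 3 - 7 = -4.
Enumerate smoothing states for the bracket polynomial. There are 2^10 = 1024 states.
Each crossing splits two ways (0=vertical, 1=horizontal). The state's weight is A^(#A-smoothings - #B-smoothings) * d^(loops - 1).
Tabulate the states by total A-exponent and number of loops L (A-exp: L × count):
  A^10: L=6 ×1
  A^8: L=5 ×10
  A^6: L=4 ×43, L=6 ×2
  A^4: L=3 ×98, L=5 ×22
  A^2: L=2 ×118, L=4 ×88, L=6 ×4
  A^0: L=1 ×60, L=3 ×162, L=5 ×30
  A^-2: L=2 ×128, L=4 ×79, L=6 ×3
  A^-4: L=1 ×23, L=3 ×84, L=5 ×13
  A^-6: L=2 ×27, L=4 ×18
  A^-8: L=1 ×2, L=3 ×8
  A^-10: L=2 ×1
Each group contributes A^e * Σ count * d^(L-1):
Powers of d = -A^2 - A^-2: d^2 = A^4 + 2 + A^-4; d^3 = -A^6 - 3*A^2 - 3*A^-2 - A^-6; d^4 = A^8 + 4*A^4 + 6 + 4*A^-4 + A^-8; d^5 = -A^10 - 5*A^6 - 10*A^2 - 10*A^-2 - 5*A^-6 - A^-10.
  A^10 * (d^5) = -A^20 - 5*A^16 - 10*A^12 - 10*A^8 - 5*A^4 - 1
  A^8 * (10*d^4) = 10*A^16 + 40*A^12 + 60*A^8 + 40*A^4 + 10
  A^6 * (43*d^3 + 2*d^5) = -2*A^16 - 53*A^12 - 149*A^8 - 149*A^4 - 53 - 2*A^-4
  A^4 * (98*d^2 + 22*d^4) = 22*A^12 + 186*A^8 + 328*A^4 + 186 + 22*A^-4
  A^2 * (118*d + 88*d^3 + 4*d^5) = -4*A^12 - 108*A^8 - 422*A^4 - 422 - 108*A^-4 - 4*A^-8
  A^0 * (60 + 162*d^2 + 30*d^4) = 30*A^8 + 282*A^4 + 564 + 282*A^-4 + 30*A^-8
  A^-2 * (128*d + 79*d^3 + 3*d^5) = -3*A^8 - 94*A^4 - 395 - 395*A^-4 - 94*A^-8 - 3*A^-12
  A^-4 * (23 + 84*d^2 + 13*d^4) = 13*A^4 + 136 + 269*A^-4 + 136*A^-8 + 13*A^-12
  A^-6 * (27*d + 18*d^3) = -18 - 81*A^-4 - 81*A^-8 - 18*A^-12
  A^-8 * (2 + 8*d^2) = 8*A^-4 + 18*A^-8 + 8*A^-12
  A^-10 * (d) = -A^-8 - A^-12
Summing the groups: <K> = -A^20 + 3*A^16 - 5*A^12 + 6*A^8 - 7*A^4 + 7 - 5*A^-4 + 4*A^-8 - A^-12
Normalise by the writhe: (-A^3)^(-w) = (-A^3)^(4) = A^12, so f(A) = A^12 * <K> = -A^32 + 3*A^28 - 5*A^24 + 6*A^20 - 7*A^16 + 7*A^12 - 5*A^8 + 4*A^4 - 1.
Substitute A = t^(-1/4), i.e. A^e → t^(-e/4): V(t) = -1 + 4*t^-1 - 5*t^-2 + 7*t^-3 - 7*t^-4 + 6*t^-5 - 5*t^-6 + 3*t^-7 - t^-8

Answer: -1 + 4*t^-1 - 5*t^-2 + 7*t^-3 - 7*t^-4 + 6*t^-5 - 5*t^-6 + 3*t^-7 - t^-8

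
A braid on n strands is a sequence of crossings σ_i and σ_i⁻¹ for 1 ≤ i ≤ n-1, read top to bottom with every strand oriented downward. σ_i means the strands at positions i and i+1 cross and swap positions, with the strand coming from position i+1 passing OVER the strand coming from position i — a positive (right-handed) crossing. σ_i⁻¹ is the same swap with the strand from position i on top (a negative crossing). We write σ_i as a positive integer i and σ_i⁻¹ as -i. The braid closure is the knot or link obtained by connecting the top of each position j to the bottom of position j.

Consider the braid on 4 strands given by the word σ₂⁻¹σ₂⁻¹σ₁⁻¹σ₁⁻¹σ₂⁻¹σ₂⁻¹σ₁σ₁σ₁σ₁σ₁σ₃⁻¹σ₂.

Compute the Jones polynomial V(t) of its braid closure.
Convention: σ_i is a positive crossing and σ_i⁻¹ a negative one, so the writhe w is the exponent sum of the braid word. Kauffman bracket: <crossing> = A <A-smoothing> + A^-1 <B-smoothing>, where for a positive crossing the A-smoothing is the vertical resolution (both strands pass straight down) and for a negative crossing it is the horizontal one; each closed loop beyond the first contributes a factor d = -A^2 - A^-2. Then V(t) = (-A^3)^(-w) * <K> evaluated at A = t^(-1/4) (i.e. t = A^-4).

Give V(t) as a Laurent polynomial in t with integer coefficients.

-t^4 + t^3 - t^2 + 2*t - 1 + 2*t^-1 - t^-2 + t^-3 - t^-4

Derivation:
The presented braid s2^-1 s2^-1 s1^-1 s1^-1 s2^-1 s2^-1 s1 s1 s1 s1 s1 s3^-1 s2 on 4 strands reduces by inverse Markov moves (closure unchanged at each step):
  Deconjugate: the word is γ·β·γ⁻¹ with γ = s2^-1 (prefix) and γ⁻¹ = s2 (suffix); strip both.
  Destabilize: the word has the form β·s3^-1 where s3^-1 occurs only as the final letter (β ∈ B_3); drop it and the last strand → 3 strands.
Reduced to β = s2^-1 s1^-1 s1^-1 s2^-1 s2^-1 s1 s1 s1 s1 s1 on 3 strands, 10 crossings.
Compute on β:
Braid: s2^-1 s1^-1 s1^-1 s2^-1 s2^-1 s1 s1 s1 s1 s1 on 3 strands, 10 crossings.
Writhe w = (#positive) - (#negative) = 5 - 5 = 0.
State-sum expansion of <K>. There are 2^10 = 1024 states.
Each crossing splits two ways (0=vertical, 1=horizontal). The state's weight is A^(#A-smoothings - #B-smoothings) * d^(loops - 1).
Tabulate the states by total A-exponent and number of loops L (A-exp: L × count):
  A^10: L=4 ×1
  A^8: L=3 ×10
  A^6: L=2 ×29, L=4 ×16
  A^4: L=1 ×26, L=3 ×74, L=5 ×20
  A^2: L=2 ×90, L=4 ×105, L=6 ×15
  A^0: L=1 ×15, L=3 ×141, L=5 ×90, L=7 ×6
  A^-2: L=2 ×35, L=4 ×130, L=6 ×44, L=8 ×1
  A^-4: L=3 ×40, L=5 ×69, L=7 ×11
  A^-6: L=4 ×25, L=6 ×19, L=8 ×1
  A^-8: L=5 ×8, L=7 ×2
  A^-10: L=6 ×1
Each group contributes A^e * Σ count * d^(L-1):
Powers of d = -A^2 - A^-2: d^2 = A^4 + 2 + A^-4; d^3 = -A^6 - 3*A^2 - 3*A^-2 - A^-6; d^4 = A^8 + 4*A^4 + 6 + 4*A^-4 + A^-8; d^5 = -A^10 - 5*A^6 - 10*A^2 - 10*A^-2 - 5*A^-6 - A^-10; d^6 = A^12 + 6*A^8 + 15*A^4 + 20 + 15*A^-4 + 6*A^-8 + A^-12; d^7 = -A^14 - 7*A^10 - 21*A^6 - 35*A^2 - 35*A^-2 - 21*A^-6 - 7*A^-10 - A^-14.
  A^10 * (d^3) = -A^16 - 3*A^12 - 3*A^8 - A^4
  A^8 * (10*d^2) = 10*A^12 + 20*A^8 + 10*A^4
  A^6 * (29*d + 16*d^3) = -16*A^12 - 77*A^8 - 77*A^4 - 16
  A^4 * (26 + 74*d^2 + 20*d^4) = 20*A^12 + 154*A^8 + 294*A^4 + 154 + 20*A^-4
  A^2 * (90*d + 105*d^3 + 15*d^5) = -15*A^12 - 180*A^8 - 555*A^4 - 555 - 180*A^-4 - 15*A^-8
  A^0 * (15 + 141*d^2 + 90*d^4 + 6*d^6) = 6*A^12 + 126*A^8 + 591*A^4 + 957 + 591*A^-4 + 126*A^-8 + 6*A^-12
  A^-2 * (35*d + 130*d^3 + 44*d^5 + d^7) = -A^12 - 51*A^8 - 371*A^4 - 900 - 900*A^-4 - 371*A^-8 - 51*A^-12 - A^-16
  A^-4 * (40*d^2 + 69*d^4 + 11*d^6) = 11*A^8 + 135*A^4 + 481 + 714*A^-4 + 481*A^-8 + 135*A^-12 + 11*A^-16
  A^-6 * (25*d^3 + 19*d^5 + d^7) = -A^8 - 26*A^4 - 141 - 300*A^-4 - 300*A^-8 - 141*A^-12 - 26*A^-16 - A^-20
  A^-8 * (8*d^4 + 2*d^6) = 2*A^4 + 20 + 62*A^-4 + 88*A^-8 + 62*A^-12 + 20*A^-16 + 2*A^-20
  A^-10 * (d^5) = -1 - 5*A^-4 - 10*A^-8 - 10*A^-12 - 5*A^-16 - A^-20
Summing the groups: <K> = -A^16 + A^12 - A^8 + 2*A^4 - 1 + 2*A^-4 - A^-8 + A^-12 - A^-16
Normalise by the writhe: (-A^3)^(-w) = (-A^3)^(0) = 1, so f(A) = 1 * <K> = -A^16 + A^12 - A^8 + 2*A^4 - 1 + 2*A^-4 - A^-8 + A^-12 - A^-16.
Substitute A = t^(-1/4), i.e. A^e → t^(-e/4): V(t) = -t^4 + t^3 - t^2 + 2*t - 1 + 2*t^-1 - t^-2 + t^-3 - t^-4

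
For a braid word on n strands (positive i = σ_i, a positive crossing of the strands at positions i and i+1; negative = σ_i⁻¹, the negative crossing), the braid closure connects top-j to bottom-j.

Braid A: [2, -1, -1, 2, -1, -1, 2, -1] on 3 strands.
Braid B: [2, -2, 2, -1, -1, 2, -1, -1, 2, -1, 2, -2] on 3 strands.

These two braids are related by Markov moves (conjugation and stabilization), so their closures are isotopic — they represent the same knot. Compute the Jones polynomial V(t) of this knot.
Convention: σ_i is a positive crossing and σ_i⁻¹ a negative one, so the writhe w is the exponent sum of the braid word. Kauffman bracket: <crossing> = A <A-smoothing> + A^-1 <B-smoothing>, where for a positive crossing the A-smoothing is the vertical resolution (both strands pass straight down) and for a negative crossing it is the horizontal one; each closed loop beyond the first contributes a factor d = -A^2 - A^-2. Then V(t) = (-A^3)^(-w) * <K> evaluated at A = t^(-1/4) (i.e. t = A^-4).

Markov-equivalent braids have isotopic closures, hence identical knot invariants. Strip the Markov moves from each word to reach a common short braid β, then compute V(t) once on β.
Braid A: s2 s1^-1 s1^-1 s2 s1^-1 s1^-1 s2 s1^-1 on 3 strands has no conjugating prefix/suffix or stabilization to strip; take β = s2 s1^-1 s1^-1 s2 s1^-1 s1^-1 s2 s1^-1.
Braid B: s2 s2^-1 s2 s1^-1 s1^-1 s2 s1^-1 s1^-1 s2 s1^-1 s2 s2^-1 on 3 strands reduces by inverse Markov moves (closure unchanged at each step):
  Deconjugate: the word is γ·β·γ⁻¹ with γ = s2 s2^-1 (prefix) and γ⁻¹ = s2 s2^-1 (suffix); strip both.
Reduced to β = s2 s1^-1 s1^-1 s2 s1^-1 s1^-1 s2 s1^-1 on 3 strands, 8 crossings.
Both give the same β = s2 s1^-1 s1^-1 s2 s1^-1 s1^-1 s2 s1^-1 on 3 strands, so one state sum suffices:
Braid: s2 s1^-1 s1^-1 s2 s1^-1 s1^-1 s2 s1^-1 on 3 strands, 8 crossings.
Writhe w = (#positive) - (#negative) = 3 - 5 = -2.
Computing the Kauffman bracket via state sum. There are 2^8 = 256 states.
Smooth each crossing (0=||, 1=⌣⌢); contribution A^(Σ sign_k(1-2s_k)) * d^(L-1).
Tabulate the states by total A-exponent and number of loops L (A-exp: L × count):
  A^8: L=6 ×1
  A^6: L=5 ×8
  A^4: L=4 ×28
  A^2: L=3 ×55, L=5 ×1
  A^0: L=2 ×63, L=4 ×7
  A^-2: L=1 ×35, L=3 ×21
  A^-4: L=2 ×26, L=4 ×2
  A^-6: L=3 ×8
  A^-8: L=4 ×1
Each group contributes A^e * Σ count * d^(L-1):
Powers of d = -A^2 - A^-2: d^2 = A^4 + 2 + A^-4; d^3 = -A^6 - 3*A^2 - 3*A^-2 - A^-6; d^4 = A^8 + 4*A^4 + 6 + 4*A^-4 + A^-8; d^5 = -A^10 - 5*A^6 - 10*A^2 - 10*A^-2 - 5*A^-6 - A^-10.
  A^8 * (d^5) = -A^18 - 5*A^14 - 10*A^10 - 10*A^6 - 5*A^2 - A^-2
  A^6 * (8*d^4) = 8*A^14 + 32*A^10 + 48*A^6 + 32*A^2 + 8*A^-2
  A^4 * (28*d^3) = -28*A^10 - 84*A^6 - 84*A^2 - 28*A^-2
  A^2 * (55*d^2 + d^4) = A^10 + 59*A^6 + 116*A^2 + 59*A^-2 + A^-6
  A^0 * (63*d + 7*d^3) = -7*A^6 - 84*A^2 - 84*A^-2 - 7*A^-6
  A^-2 * (35 + 21*d^2) = 21*A^2 + 77*A^-2 + 21*A^-6
  A^-4 * (26*d + 2*d^3) = -2*A^2 - 32*A^-2 - 32*A^-6 - 2*A^-10
  A^-6 * (8*d^2) = 8*A^-2 + 16*A^-6 + 8*A^-10
  A^-8 * (d^3) = -A^-2 - 3*A^-6 - 3*A^-10 - A^-14
Summing the groups: <K> = -A^18 + 3*A^14 - 5*A^10 + 6*A^6 - 6*A^2 + 6*A^-2 - 4*A^-6 + 3*A^-10 - A^-14
Normalise by the writhe: (-A^3)^(-w) = (-A^3)^(2) = A^6, so f(A) = A^6 * <K> = -A^24 + 3*A^20 - 5*A^16 + 6*A^12 - 6*A^8 + 6*A^4 - 4 + 3*A^-4 - A^-8.
Substitute A = t^(-1/4), i.e. A^e → t^(-e/4): V(t) = -t^2 + 3*t - 4 + 6*t^-1 - 6*t^-2 + 6*t^-3 - 5*t^-4 + 3*t^-5 - t^-6

Answer: -t^2 + 3*t - 4 + 6*t^-1 - 6*t^-2 + 6*t^-3 - 5*t^-4 + 3*t^-5 - t^-6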